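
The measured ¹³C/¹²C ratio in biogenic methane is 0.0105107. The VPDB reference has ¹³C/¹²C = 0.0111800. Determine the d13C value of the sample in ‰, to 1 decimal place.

-59.9‰

d13C = (R_sample / R_standard − 1) × 1000
R_sample / R_standard = 0.0105107 / 0.0111800 = 0.940134
d13C = (0.940134 − 1) × 1000 = -59.87‰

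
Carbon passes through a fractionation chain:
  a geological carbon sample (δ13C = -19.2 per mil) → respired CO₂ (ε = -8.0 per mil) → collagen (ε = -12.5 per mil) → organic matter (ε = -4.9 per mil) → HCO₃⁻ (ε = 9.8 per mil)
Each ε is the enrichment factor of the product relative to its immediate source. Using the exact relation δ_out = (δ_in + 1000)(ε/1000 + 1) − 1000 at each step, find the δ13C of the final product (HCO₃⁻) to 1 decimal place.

-34.5 per mil

step 1: δ = (-19.20 + 1000)·(-8.0/1000 + 1) − 1000 = -27.05 per mil
step 2: δ = (-27.05 + 1000)·(-12.5/1000 + 1) − 1000 = -39.21 per mil
step 3: δ = (-39.21 + 1000)·(-4.9/1000 + 1) − 1000 = -43.92 per mil
step 4: δ = (-43.92 + 1000)·(9.8/1000 + 1) − 1000 = -34.55 per mil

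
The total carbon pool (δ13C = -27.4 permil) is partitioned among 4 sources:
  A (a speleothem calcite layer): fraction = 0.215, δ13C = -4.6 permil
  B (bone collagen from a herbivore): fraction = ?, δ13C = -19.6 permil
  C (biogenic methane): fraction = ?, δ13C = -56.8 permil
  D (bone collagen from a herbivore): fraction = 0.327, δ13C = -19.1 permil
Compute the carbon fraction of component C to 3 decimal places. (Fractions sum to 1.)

0.301

Let f_C and f_B be the unknown fractions; fractions sum to 1 so f_C + f_B = 0.458.
Mass balance: Σ fᵢ·δᵢ = δ_bulk ⇒ f_C·(-56.8) + f_B·(-19.6) = -27.4 − (-7.235) = -20.165
Substitute f_B = 0.458 − f_C:
f_C·(-56.8 − -19.6) = -20.165 − 0.458×(-19.6) = -11.188
f_C = -11.188 / -37.2 = 0.3008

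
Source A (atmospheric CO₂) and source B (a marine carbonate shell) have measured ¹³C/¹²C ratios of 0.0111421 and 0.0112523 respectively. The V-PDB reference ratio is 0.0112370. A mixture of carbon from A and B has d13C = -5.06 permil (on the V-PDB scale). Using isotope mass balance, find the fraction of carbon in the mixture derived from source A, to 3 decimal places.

0.655

δ_A = (0.0111421/0.0112370 − 1)×1000 = (0.991555 − 1)×1000 = -8.445 permil
δ_B = (0.0112523/0.0112370 − 1)×1000 = (1.001362 − 1)×1000 = 1.362 permil
f_A = (δ_mix − δ_B)/(δ_A − δ_B) = (-5.06 − (1.362))/(-8.445 − (1.362))
f_A = -6.422 / -9.807 = 0.6548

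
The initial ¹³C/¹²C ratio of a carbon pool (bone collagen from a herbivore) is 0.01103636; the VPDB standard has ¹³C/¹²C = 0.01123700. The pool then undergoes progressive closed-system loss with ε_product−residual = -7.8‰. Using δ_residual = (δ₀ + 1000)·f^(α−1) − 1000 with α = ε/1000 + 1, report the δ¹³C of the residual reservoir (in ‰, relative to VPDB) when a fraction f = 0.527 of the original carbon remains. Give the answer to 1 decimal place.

δ₀ = (0.01103636/0.01123700 − 1)×1000 = (0.982145 − 1)×1000 = -17.855‰
α − 1 = ε/1000 = -0.0078
f^(α−1) = 0.527^(-0.0078) = 1.005009
δ_res = (-17.855 + 1000) × 1.005009 − 1000 = 987.064 − 1000 = -12.94‰

-12.9‰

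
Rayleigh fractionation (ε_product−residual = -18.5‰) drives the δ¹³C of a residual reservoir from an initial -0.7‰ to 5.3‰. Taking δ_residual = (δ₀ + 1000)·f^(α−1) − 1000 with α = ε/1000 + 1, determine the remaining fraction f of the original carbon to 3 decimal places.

0.724

α − 1 = ε/1000 = -0.0185
(δ_res + 1000)/(δ₀ + 1000) = (5.3 + 1000)/(-0.7 + 1000) = 1005.3/999.3 = 1.006004
f = 1.006004^(1/-0.0185) = exp(ln(1.006004)/-0.0185) = exp(0.00599/-0.0185)
f = exp(-0.3236) = 0.7236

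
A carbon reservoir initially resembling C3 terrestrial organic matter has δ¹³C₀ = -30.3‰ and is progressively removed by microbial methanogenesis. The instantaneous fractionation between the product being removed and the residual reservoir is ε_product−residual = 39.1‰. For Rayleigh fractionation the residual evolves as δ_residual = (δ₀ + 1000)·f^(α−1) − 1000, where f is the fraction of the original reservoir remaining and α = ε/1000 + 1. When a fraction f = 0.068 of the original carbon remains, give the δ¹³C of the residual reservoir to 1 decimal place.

-127.1‰

Rayleigh residual: δ_res = (δ₀ + 1000)·f^(α−1) − 1000
α = ε/1000 + 1 = 1.03910, so α − 1 = 0.03910
f^(α−1) = 0.068^(0.03910) = 0.900225
δ_res = (-30.3 + 1000) × 0.900225 − 1000 = 872.948 − 1000 = -127.05‰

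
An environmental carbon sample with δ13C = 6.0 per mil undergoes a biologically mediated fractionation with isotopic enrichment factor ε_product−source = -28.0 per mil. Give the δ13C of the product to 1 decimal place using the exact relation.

Exactly, δ_product = (δ_source + 1000)·(ε/1000 + 1) − 1000.
δ_product = (6.0 + 1000) × (-28.0/1000 + 1) − 1000
δ_product = -22.17 per mil

-22.2 per mil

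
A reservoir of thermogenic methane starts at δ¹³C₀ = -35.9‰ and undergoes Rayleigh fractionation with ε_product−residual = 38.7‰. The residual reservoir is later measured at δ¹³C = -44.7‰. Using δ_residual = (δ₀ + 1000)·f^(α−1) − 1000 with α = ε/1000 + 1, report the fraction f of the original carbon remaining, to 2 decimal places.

α − 1 = ε/1000 = 0.0387
(δ_res + 1000)/(δ₀ + 1000) = (-44.7 + 1000)/(-35.9 + 1000) = 955.3/964.1 = 0.990872
f = 0.990872^(1/0.0387) = exp(ln(0.990872)/0.0387) = exp(-0.00917/0.0387)
f = exp(-0.2369) = 0.7890

0.79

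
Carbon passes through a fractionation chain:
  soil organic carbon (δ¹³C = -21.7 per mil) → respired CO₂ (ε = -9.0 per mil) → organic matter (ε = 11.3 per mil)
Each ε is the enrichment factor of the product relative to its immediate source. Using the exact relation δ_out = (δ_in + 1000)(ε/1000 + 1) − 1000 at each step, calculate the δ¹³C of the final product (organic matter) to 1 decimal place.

step 1: δ = (-21.70 + 1000)·(-9.0/1000 + 1) − 1000 = -30.50 per mil
step 2: δ = (-30.50 + 1000)·(11.3/1000 + 1) − 1000 = -19.55 per mil

-19.5 per mil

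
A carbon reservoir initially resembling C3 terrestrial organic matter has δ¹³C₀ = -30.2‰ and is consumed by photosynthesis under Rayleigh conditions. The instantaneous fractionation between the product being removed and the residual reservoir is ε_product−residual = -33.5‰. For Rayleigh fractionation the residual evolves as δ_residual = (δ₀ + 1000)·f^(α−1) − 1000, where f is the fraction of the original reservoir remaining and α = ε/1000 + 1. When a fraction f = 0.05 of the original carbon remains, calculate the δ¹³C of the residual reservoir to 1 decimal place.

Rayleigh residual: δ_res = (δ₀ + 1000)·f^(α−1) − 1000
α = ε/1000 + 1 = 0.96650, so α − 1 = -0.03350
f^(α−1) = 0.05^(-0.03350) = 1.105566
δ_res = (-30.2 + 1000) × 1.105566 − 1000 = 1072.177 − 1000 = 72.18‰

72.2‰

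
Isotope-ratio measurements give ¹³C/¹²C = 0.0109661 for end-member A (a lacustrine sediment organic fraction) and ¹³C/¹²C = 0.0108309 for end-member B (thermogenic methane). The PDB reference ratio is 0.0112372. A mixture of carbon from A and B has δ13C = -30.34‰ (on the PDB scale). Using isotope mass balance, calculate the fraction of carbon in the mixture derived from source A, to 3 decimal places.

δ_A = (0.0109661/0.0112372 − 1)×1000 = (0.975875 − 1)×1000 = -24.125‰
δ_B = (0.0108309/0.0112372 − 1)×1000 = (0.963843 − 1)×1000 = -36.157‰
f_A = (δ_mix − δ_B)/(δ_A − δ_B) = (-30.34 − (-36.157))/(-24.125 − (-36.157))
f_A = 5.817 / 12.031 = 0.4835

0.483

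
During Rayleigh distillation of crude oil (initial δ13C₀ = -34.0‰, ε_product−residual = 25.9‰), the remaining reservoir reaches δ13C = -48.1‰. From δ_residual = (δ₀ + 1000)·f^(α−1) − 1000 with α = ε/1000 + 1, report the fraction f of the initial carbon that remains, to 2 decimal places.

0.57

α − 1 = ε/1000 = 0.0259
(δ_res + 1000)/(δ₀ + 1000) = (-48.1 + 1000)/(-34.0 + 1000) = 951.9/966.0 = 0.985404
f = 0.985404^(1/0.0259) = exp(ln(0.985404)/0.0259) = exp(-0.01470/0.0259)
f = exp(-0.5677) = 0.5668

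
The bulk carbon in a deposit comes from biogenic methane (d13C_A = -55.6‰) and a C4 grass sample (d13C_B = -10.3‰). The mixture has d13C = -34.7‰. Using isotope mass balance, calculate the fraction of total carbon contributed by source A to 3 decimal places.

δ_mix = f_A·δ_A + (1 − f_A)·δ_B  ⇒  f_A = (δ_mix − δ_B)/(δ_A − δ_B)
f_A = (-34.7 − (-10.3)) / (-55.6 − (-10.3))
f_A = -24.4 / -45.3 = 0.5386

0.539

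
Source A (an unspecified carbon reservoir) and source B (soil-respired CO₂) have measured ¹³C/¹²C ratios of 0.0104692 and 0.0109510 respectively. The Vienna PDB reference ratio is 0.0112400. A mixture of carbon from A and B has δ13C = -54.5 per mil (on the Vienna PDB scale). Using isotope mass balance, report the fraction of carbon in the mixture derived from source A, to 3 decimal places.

0.672

δ_A = (0.0104692/0.0112400 − 1)×1000 = (0.931423 − 1)×1000 = -68.577 per mil
δ_B = (0.0109510/0.0112400 − 1)×1000 = (0.974288 − 1)×1000 = -25.712 per mil
f_A = (δ_mix − δ_B)/(δ_A − δ_B) = (-54.5 − (-25.712))/(-68.577 − (-25.712))
f_A = -28.788 / -42.865 = 0.6716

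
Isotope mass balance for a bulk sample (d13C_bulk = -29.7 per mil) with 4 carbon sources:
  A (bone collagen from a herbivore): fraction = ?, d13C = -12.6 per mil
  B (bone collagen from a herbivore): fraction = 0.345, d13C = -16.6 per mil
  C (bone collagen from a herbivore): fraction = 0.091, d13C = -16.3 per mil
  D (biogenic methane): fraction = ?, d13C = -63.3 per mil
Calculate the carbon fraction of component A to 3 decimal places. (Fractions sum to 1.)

Let f_A and f_D be the unknown fractions; fractions sum to 1 so f_A + f_D = 0.564.
Mass balance: Σ fᵢ·δᵢ = δ_bulk ⇒ f_A·(-12.6) + f_D·(-63.3) = -29.7 − (-7.210) = -22.490
Substitute f_D = 0.564 − f_A:
f_A·(-12.6 − -63.3) = -22.490 − 0.564×(-63.3) = 13.211
f_A = 13.211 / 50.7 = 0.2606

0.261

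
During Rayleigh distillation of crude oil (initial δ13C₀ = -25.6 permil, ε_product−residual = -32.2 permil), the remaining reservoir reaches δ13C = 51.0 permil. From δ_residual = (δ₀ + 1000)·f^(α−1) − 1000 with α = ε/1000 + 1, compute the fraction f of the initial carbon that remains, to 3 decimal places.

α − 1 = ε/1000 = -0.0322
(δ_res + 1000)/(δ₀ + 1000) = (51.0 + 1000)/(-25.6 + 1000) = 1051.0/974.4 = 1.078612
f = 1.078612^(1/-0.0322) = exp(ln(1.078612)/-0.0322) = exp(0.07568/-0.0322)
f = exp(-2.3502) = 0.0954

0.095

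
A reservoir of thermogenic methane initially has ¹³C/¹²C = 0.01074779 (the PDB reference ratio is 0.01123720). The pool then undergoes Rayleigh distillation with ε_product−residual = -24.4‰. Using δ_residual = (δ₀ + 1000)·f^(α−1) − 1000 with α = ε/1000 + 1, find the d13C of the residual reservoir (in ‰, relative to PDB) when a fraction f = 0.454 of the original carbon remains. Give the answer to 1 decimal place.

-24.9‰

δ₀ = (0.01074779/0.01123720 − 1)×1000 = (0.956447 − 1)×1000 = -43.553‰
α − 1 = ε/1000 = -0.0244
f^(α−1) = 0.454^(-0.0244) = 1.019454
δ_res = (-43.553 + 1000) × 1.019454 − 1000 = 975.055 − 1000 = -24.95‰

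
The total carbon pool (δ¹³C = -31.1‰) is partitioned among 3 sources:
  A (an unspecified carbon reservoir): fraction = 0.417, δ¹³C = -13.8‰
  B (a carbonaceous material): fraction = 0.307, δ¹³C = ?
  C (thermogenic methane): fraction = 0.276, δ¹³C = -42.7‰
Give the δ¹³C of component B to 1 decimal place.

-44.2‰

Isotope mass balance: δ_bulk = Σ fᵢ·δᵢ.
-31.1 = 0.417×(-13.8) + 0.307×δ_B + 0.276×(-42.7)
0.307·δ_B = -31.1 − (-17.540) = -13.560
δ_B = -13.560 / 0.307 = -44.17‰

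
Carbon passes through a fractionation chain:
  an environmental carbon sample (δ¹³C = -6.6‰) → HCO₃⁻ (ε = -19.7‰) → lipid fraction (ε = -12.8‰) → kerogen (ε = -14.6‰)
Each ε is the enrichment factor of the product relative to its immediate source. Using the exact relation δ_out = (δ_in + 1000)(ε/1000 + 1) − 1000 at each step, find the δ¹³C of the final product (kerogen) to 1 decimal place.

step 1: δ = (-6.60 + 1000)·(-19.7/1000 + 1) − 1000 = -26.17‰
step 2: δ = (-26.17 + 1000)·(-12.8/1000 + 1) − 1000 = -38.64‰
step 3: δ = (-38.64 + 1000)·(-14.6/1000 + 1) − 1000 = -52.67‰

-52.7‰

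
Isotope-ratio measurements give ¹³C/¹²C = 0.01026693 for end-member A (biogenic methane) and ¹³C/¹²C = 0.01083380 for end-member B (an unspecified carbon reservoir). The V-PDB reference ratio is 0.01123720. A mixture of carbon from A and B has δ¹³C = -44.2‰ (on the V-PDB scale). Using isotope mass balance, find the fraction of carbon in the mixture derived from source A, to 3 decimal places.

δ_A = (0.01026693/0.01123720 − 1)×1000 = (0.913656 − 1)×1000 = -86.344‰
δ_B = (0.01083380/0.01123720 − 1)×1000 = (0.964101 − 1)×1000 = -35.899‰
f_A = (δ_mix − δ_B)/(δ_A − δ_B) = (-44.2 − (-35.899))/(-86.344 − (-35.899))
f_A = -8.301 / -50.446 = 0.1646

0.165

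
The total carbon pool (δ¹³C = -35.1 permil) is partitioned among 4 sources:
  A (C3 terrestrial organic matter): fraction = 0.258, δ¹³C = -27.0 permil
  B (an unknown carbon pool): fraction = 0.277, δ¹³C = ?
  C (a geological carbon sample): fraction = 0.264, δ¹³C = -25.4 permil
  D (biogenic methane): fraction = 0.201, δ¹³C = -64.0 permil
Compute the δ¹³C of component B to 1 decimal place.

-30.9 permil

Isotope mass balance: δ_bulk = Σ fᵢ·δᵢ.
-35.1 = 0.258×(-27.0) + 0.277×δ_B + 0.264×(-25.4) + 0.201×(-64.0)
0.277·δ_B = -35.1 − (-26.536) = -8.564
δ_B = -8.564 / 0.277 = -30.92 permil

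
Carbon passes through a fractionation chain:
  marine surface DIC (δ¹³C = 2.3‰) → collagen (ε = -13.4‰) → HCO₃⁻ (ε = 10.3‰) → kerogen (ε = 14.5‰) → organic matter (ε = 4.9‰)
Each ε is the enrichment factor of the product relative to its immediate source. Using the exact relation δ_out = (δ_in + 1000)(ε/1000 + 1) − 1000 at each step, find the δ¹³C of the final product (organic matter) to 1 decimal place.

step 1: δ = (2.30 + 1000)·(-13.4/1000 + 1) − 1000 = -11.13‰
step 2: δ = (-11.13 + 1000)·(10.3/1000 + 1) − 1000 = -0.95‰
step 3: δ = (-0.95 + 1000)·(14.5/1000 + 1) − 1000 = 13.54‰
step 4: δ = (13.54 + 1000)·(4.9/1000 + 1) − 1000 = 18.51‰

18.5‰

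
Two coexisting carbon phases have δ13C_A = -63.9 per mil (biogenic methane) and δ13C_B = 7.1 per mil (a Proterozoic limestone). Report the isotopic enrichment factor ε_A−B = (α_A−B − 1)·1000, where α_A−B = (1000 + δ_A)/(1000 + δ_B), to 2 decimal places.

α_A−B = (1000 + -63.9) / (1000 + 7.1) = 936.1 / 1007.1 = 0.929501
ε_A−B = (0.929501 − 1) × 1000 = -70.499 per mil
(The approximation ε ≈ δ_A − δ_B would give -71.0 per mil.)

-70.50 per mil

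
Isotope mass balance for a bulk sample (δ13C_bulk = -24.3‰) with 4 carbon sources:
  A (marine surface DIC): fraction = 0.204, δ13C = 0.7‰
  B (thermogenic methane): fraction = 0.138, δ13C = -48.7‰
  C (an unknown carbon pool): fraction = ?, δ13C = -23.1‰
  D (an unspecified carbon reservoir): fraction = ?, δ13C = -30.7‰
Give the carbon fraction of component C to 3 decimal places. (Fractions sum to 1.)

Let f_C and f_D be the unknown fractions; fractions sum to 1 so f_C + f_D = 0.658.
Mass balance: Σ fᵢ·δᵢ = δ_bulk ⇒ f_C·(-23.1) + f_D·(-30.7) = -24.3 − (-6.578) = -17.722
Substitute f_D = 0.658 − f_C:
f_C·(-23.1 − -30.7) = -17.722 − 0.658×(-30.7) = 2.478
f_C = 2.478 / 7.6 = 0.3261

0.326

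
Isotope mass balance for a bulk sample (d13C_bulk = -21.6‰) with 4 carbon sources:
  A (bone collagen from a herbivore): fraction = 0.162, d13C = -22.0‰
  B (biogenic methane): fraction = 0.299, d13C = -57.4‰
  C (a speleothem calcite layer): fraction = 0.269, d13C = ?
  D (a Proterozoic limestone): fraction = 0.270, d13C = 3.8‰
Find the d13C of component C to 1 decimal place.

-7.1‰

Isotope mass balance: δ_bulk = Σ fᵢ·δᵢ.
-21.6 = 0.162×(-22.0) + 0.299×(-57.4) + 0.269×δ_C + 0.270×(3.8)
0.269·δ_C = -21.6 − (-19.701) = -1.899
δ_C = -1.899 / 0.269 = -7.06‰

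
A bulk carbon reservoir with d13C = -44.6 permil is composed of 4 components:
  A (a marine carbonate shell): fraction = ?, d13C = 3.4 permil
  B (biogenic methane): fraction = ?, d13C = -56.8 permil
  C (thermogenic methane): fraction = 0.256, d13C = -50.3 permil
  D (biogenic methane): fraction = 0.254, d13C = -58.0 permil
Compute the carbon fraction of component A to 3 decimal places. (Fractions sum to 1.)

Let f_A and f_B be the unknown fractions; fractions sum to 1 so f_A + f_B = 0.490.
Mass balance: Σ fᵢ·δᵢ = δ_bulk ⇒ f_A·(3.4) + f_B·(-56.8) = -44.6 − (-27.609) = -16.991
Substitute f_B = 0.490 − f_A:
f_A·(3.4 − -56.8) = -16.991 − 0.490×(-56.8) = 10.841
f_A = 10.841 / 60.2 = 0.1801

0.180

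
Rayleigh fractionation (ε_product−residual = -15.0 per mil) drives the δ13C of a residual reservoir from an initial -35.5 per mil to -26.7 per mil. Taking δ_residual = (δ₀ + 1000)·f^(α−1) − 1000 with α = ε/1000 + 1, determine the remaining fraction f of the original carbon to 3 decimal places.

α − 1 = ε/1000 = -0.0150
(δ_res + 1000)/(δ₀ + 1000) = (-26.7 + 1000)/(-35.5 + 1000) = 973.3/964.5 = 1.009124
f = 1.009124^(1/-0.0150) = exp(ln(1.009124)/-0.0150) = exp(0.00908/-0.0150)
f = exp(-0.6055) = 0.5458

0.546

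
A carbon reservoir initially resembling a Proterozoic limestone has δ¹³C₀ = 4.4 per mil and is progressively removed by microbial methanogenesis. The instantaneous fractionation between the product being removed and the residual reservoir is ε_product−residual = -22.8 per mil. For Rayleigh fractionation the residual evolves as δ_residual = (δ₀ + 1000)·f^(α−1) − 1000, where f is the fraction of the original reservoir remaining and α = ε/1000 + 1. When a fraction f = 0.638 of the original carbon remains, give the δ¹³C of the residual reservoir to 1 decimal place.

Rayleigh residual: δ_res = (δ₀ + 1000)·f^(α−1) − 1000
α = ε/1000 + 1 = 0.97720, so α − 1 = -0.02280
f^(α−1) = 0.638^(-0.02280) = 1.010299
δ_res = (4.4 + 1000) × 1.010299 − 1000 = 1014.745 − 1000 = 14.74 per mil

14.7 per mil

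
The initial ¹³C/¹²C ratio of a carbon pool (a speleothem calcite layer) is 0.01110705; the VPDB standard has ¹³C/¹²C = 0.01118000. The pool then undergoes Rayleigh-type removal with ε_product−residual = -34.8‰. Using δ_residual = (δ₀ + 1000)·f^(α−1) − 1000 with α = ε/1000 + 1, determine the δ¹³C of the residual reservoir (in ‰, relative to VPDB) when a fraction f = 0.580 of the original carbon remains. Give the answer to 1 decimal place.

δ₀ = (0.01110705/0.01118000 − 1)×1000 = (0.993475 − 1)×1000 = -6.525‰
α − 1 = ε/1000 = -0.0348
f^(α−1) = 0.580^(-0.0348) = 1.019137
δ_res = (-6.525 + 1000) × 1.019137 − 1000 = 1012.487 − 1000 = 12.49‰

12.5‰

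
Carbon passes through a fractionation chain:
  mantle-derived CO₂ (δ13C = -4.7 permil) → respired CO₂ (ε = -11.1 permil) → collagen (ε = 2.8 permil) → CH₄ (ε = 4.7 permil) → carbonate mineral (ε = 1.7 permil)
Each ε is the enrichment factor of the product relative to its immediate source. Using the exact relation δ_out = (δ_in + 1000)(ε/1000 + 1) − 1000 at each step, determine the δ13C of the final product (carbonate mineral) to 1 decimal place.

-6.7 permil

step 1: δ = (-4.70 + 1000)·(-11.1/1000 + 1) − 1000 = -15.75 permil
step 2: δ = (-15.75 + 1000)·(2.8/1000 + 1) − 1000 = -12.99 permil
step 3: δ = (-12.99 + 1000)·(4.7/1000 + 1) − 1000 = -8.35 permil
step 4: δ = (-8.35 + 1000)·(1.7/1000 + 1) − 1000 = -6.67 permil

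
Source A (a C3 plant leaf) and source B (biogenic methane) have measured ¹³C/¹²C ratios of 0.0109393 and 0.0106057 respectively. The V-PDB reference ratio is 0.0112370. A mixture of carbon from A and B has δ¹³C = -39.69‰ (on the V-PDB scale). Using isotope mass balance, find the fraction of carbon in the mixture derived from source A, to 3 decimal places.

0.555

δ_A = (0.0109393/0.0112370 − 1)×1000 = (0.973507 − 1)×1000 = -26.493‰
δ_B = (0.0106057/0.0112370 − 1)×1000 = (0.943820 − 1)×1000 = -56.180‰
f_A = (δ_mix − δ_B)/(δ_A − δ_B) = (-39.69 − (-56.180))/(-26.493 − (-56.180))
f_A = 16.490 / 29.688 = 0.5555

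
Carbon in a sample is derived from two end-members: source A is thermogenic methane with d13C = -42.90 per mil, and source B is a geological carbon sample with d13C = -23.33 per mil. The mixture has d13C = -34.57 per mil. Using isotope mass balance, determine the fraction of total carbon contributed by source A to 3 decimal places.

0.574

δ_mix = f_A·δ_A + (1 − f_A)·δ_B  ⇒  f_A = (δ_mix − δ_B)/(δ_A − δ_B)
f_A = (-34.57 − (-23.33)) / (-42.90 − (-23.33))
f_A = -11.24 / -19.57 = 0.5743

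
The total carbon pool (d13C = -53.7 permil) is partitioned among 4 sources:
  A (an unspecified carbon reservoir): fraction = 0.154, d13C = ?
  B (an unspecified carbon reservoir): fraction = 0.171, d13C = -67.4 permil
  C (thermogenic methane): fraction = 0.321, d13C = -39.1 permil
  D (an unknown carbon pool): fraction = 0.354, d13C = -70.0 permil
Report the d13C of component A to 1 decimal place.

-31.5 permil

Isotope mass balance: δ_bulk = Σ fᵢ·δᵢ.
-53.7 = 0.154×δ_A + 0.171×(-67.4) + 0.321×(-39.1) + 0.354×(-70.0)
0.154·δ_A = -53.7 − (-48.856) = -4.844
δ_A = -4.844 / 0.154 = -31.45 permil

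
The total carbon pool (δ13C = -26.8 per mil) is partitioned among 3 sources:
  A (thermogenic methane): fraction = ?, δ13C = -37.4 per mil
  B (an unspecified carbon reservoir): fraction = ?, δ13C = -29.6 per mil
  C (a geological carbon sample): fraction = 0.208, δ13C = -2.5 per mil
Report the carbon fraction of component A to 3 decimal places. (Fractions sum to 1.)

0.364

Let f_A and f_B be the unknown fractions; fractions sum to 1 so f_A + f_B = 0.792.
Mass balance: Σ fᵢ·δᵢ = δ_bulk ⇒ f_A·(-37.4) + f_B·(-29.6) = -26.8 − (-0.520) = -26.280
Substitute f_B = 0.792 − f_A:
f_A·(-37.4 − -29.6) = -26.280 − 0.792×(-29.6) = -2.837
f_A = -2.837 / -7.8 = 0.3637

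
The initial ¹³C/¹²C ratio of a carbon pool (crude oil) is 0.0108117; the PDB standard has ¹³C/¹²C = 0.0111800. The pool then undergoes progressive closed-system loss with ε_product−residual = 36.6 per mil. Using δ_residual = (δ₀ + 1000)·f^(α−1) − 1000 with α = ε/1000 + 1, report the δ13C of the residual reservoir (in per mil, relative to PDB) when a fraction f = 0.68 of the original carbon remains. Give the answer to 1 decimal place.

-46.5 per mil

δ₀ = (0.0108117/0.0111800 − 1)×1000 = (0.967057 − 1)×1000 = -32.943 per mil
α − 1 = ε/1000 = 0.0366
f^(α−1) = 0.68^(0.0366) = 0.985984
δ_res = (-32.943 + 1000) × 0.985984 − 1000 = 953.503 − 1000 = -46.50 per mil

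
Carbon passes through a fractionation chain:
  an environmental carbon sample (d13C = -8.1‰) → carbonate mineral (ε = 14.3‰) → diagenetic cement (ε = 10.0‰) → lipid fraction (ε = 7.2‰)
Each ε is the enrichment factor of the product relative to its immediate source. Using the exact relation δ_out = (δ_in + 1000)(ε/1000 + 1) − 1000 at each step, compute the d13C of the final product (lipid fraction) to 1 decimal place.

23.5‰

step 1: δ = (-8.10 + 1000)·(14.3/1000 + 1) − 1000 = 6.08‰
step 2: δ = (6.08 + 1000)·(10.0/1000 + 1) − 1000 = 16.15‰
step 3: δ = (16.15 + 1000)·(7.2/1000 + 1) − 1000 = 23.46‰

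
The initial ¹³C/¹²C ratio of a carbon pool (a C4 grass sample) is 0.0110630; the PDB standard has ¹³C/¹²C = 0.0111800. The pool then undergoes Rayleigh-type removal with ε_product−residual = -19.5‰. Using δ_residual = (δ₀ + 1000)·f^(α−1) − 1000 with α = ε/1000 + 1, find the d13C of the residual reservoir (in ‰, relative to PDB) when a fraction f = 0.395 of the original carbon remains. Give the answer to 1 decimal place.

δ₀ = (0.0110630/0.0111800 − 1)×1000 = (0.989535 − 1)×1000 = -10.465‰
α − 1 = ε/1000 = -0.0195
f^(α−1) = 0.395^(-0.0195) = 1.018278
δ_res = (-10.465 + 1000) × 1.018278 − 1000 = 1007.622 − 1000 = 7.62‰

7.6‰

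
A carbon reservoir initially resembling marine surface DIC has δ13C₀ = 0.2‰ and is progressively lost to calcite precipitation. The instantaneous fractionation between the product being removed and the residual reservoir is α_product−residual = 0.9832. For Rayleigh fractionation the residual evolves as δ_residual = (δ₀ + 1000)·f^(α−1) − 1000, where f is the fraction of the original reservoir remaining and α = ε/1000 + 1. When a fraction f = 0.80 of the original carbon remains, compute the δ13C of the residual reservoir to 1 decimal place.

Rayleigh residual: δ_res = (δ₀ + 1000)·f^(α−1) − 1000
α − 1 = -0.01680
f^(α−1) = 0.80^(-0.01680) = 1.003756
δ_res = (0.2 + 1000) × 1.003756 − 1000 = 1003.957 − 1000 = 3.96‰

4.0‰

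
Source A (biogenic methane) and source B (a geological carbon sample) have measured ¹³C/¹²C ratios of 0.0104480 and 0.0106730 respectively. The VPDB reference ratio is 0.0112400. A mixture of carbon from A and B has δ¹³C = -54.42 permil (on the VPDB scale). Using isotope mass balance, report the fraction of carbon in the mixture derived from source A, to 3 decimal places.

0.199

δ_A = (0.0104480/0.0112400 − 1)×1000 = (0.929537 − 1)×1000 = -70.463 permil
δ_B = (0.0106730/0.0112400 − 1)×1000 = (0.949555 − 1)×1000 = -50.445 permil
f_A = (δ_mix − δ_B)/(δ_A − δ_B) = (-54.42 − (-50.445))/(-70.463 − (-50.445))
f_A = -3.975 / -20.018 = 0.1986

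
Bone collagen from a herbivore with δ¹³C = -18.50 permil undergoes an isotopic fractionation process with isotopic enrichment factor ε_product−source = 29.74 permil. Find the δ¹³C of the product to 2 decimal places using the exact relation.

10.69 permil

To first order, δ_product ≈ δ_source + ε = 11.24 permil.
Exactly, δ_product = (δ_source + 1000)·(ε/1000 + 1) − 1000.
δ_product = (-18.50 + 1000) × (29.74/1000 + 1) − 1000
δ_product = 10.690 permil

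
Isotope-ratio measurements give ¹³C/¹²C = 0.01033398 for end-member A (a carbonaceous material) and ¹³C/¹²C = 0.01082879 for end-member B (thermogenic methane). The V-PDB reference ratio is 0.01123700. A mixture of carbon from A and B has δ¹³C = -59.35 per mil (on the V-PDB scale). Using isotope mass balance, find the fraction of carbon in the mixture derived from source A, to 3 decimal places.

δ_A = (0.01033398/0.01123700 − 1)×1000 = (0.919639 − 1)×1000 = -80.361 per mil
δ_B = (0.01082879/0.01123700 − 1)×1000 = (0.963673 − 1)×1000 = -36.327 per mil
f_A = (δ_mix − δ_B)/(δ_A − δ_B) = (-59.35 − (-36.327))/(-80.361 − (-36.327))
f_A = -23.023 / -44.034 = 0.5228

0.523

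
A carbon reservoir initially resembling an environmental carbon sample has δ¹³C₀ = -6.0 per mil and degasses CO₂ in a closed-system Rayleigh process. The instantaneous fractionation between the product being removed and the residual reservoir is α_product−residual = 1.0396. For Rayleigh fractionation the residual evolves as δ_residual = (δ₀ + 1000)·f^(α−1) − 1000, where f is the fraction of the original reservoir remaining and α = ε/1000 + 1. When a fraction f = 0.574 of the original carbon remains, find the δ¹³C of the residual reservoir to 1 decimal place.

-27.6 per mil

Rayleigh residual: δ_res = (δ₀ + 1000)·f^(α−1) − 1000
α − 1 = 0.03960
f^(α−1) = 0.574^(0.03960) = 0.978257
δ_res = (-6.0 + 1000) × 0.978257 − 1000 = 972.387 − 1000 = -27.61 per mil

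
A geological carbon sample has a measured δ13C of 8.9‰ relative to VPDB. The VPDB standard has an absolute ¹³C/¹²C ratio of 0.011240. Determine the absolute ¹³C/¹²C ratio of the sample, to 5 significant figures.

0.011340

R_sample = R_standard × (δ13C/1000 + 1)
R_sample = 0.011240 × (8.9/1000 + 1) = 0.011240 × 1.008900
R_sample = 0.0113400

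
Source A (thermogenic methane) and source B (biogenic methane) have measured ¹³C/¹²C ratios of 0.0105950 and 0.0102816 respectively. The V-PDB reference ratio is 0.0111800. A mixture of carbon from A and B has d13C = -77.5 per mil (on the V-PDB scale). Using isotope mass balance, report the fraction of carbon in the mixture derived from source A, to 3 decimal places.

0.102

δ_A = (0.0105950/0.0111800 − 1)×1000 = (0.947674 − 1)×1000 = -52.326 per mil
δ_B = (0.0102816/0.0111800 − 1)×1000 = (0.919642 − 1)×1000 = -80.358 per mil
f_A = (δ_mix − δ_B)/(δ_A − δ_B) = (-77.5 − (-80.358))/(-52.326 − (-80.358))
f_A = 2.858 / 28.032 = 0.1019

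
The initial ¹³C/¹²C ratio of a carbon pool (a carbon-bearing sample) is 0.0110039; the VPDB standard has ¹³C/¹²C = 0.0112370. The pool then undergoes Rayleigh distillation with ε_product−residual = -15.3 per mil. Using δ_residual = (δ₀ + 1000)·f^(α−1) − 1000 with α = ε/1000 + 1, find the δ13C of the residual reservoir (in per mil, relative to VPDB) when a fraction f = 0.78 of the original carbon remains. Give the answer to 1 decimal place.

-17.0 per mil

δ₀ = (0.0110039/0.0112370 − 1)×1000 = (0.979256 − 1)×1000 = -20.744 per mil
α − 1 = ε/1000 = -0.0153
f^(α−1) = 0.78^(-0.0153) = 1.003809
δ_res = (-20.744 + 1000) × 1.003809 − 1000 = 982.986 − 1000 = -17.01 per mil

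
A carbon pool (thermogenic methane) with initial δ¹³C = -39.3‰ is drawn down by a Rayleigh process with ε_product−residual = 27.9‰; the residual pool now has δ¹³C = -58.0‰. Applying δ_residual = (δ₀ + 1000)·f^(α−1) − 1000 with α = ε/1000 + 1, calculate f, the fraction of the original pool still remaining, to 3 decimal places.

α − 1 = ε/1000 = 0.0279
(δ_res + 1000)/(δ₀ + 1000) = (-58.0 + 1000)/(-39.3 + 1000) = 942.0/960.7 = 0.980535
f = 0.980535^(1/0.0279) = exp(ln(0.980535)/0.0279) = exp(-0.01966/0.0279)
f = exp(-0.7045) = 0.4943

0.494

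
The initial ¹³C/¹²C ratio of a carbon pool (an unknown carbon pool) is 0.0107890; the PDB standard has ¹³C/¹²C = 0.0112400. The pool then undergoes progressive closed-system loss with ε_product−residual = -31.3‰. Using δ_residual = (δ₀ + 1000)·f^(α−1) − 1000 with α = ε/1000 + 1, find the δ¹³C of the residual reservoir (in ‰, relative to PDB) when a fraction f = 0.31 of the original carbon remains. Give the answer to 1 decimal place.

-4.3‰

δ₀ = (0.0107890/0.0112400 − 1)×1000 = (0.959875 − 1)×1000 = -40.125‰
α − 1 = ε/1000 = -0.0313
f^(α−1) = 0.31^(-0.0313) = 1.037338
δ_res = (-40.125 + 1000) × 1.037338 − 1000 = 995.715 − 1000 = -4.28‰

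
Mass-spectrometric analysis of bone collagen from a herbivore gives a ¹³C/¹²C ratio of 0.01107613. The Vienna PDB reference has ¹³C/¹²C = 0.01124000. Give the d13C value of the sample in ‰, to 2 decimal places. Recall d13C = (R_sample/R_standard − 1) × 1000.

d13C = (R_sample / R_standard − 1) × 1000
R_sample / R_standard = 0.01107613 / 0.01124000 = 0.985421
d13C = (0.985421 − 1) × 1000 = -14.579‰

-14.58‰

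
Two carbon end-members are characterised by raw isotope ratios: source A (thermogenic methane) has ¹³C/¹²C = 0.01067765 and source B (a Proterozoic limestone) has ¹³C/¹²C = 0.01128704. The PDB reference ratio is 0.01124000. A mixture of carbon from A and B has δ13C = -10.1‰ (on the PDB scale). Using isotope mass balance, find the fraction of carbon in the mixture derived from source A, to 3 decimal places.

δ_A = (0.01067765/0.01124000 − 1)×1000 = (0.949969 − 1)×1000 = -50.031‰
δ_B = (0.01128704/0.01124000 − 1)×1000 = (1.004185 − 1)×1000 = 4.185‰
f_A = (δ_mix − δ_B)/(δ_A − δ_B) = (-10.1 − (4.185))/(-50.031 − (4.185))
f_A = -14.285 / -54.216 = 0.2635

0.263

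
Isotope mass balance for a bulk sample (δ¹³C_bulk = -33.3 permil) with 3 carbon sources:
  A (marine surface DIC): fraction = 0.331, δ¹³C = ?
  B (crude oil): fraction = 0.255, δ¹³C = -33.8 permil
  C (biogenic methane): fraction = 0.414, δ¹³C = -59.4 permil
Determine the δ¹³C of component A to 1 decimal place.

Isotope mass balance: δ_bulk = Σ fᵢ·δᵢ.
-33.3 = 0.331×δ_A + 0.255×(-33.8) + 0.414×(-59.4)
0.331·δ_A = -33.3 − (-33.211) = -0.089
δ_A = -0.089 / 0.331 = -0.27 permil

-0.3 permil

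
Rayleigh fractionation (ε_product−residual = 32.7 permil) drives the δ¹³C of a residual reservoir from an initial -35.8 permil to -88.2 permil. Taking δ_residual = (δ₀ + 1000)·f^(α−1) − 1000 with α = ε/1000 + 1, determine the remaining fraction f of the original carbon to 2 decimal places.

0.18

α − 1 = ε/1000 = 0.0327
(δ_res + 1000)/(δ₀ + 1000) = (-88.2 + 1000)/(-35.8 + 1000) = 911.8/964.2 = 0.945654
f = 0.945654^(1/0.0327) = exp(ln(0.945654)/0.0327) = exp(-0.05588/0.0327)
f = exp(-1.7088) = 0.1811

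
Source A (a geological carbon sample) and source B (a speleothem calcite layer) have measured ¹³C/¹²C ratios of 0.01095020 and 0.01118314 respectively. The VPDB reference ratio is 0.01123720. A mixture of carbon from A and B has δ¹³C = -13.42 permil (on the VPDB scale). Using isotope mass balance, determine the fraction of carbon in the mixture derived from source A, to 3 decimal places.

δ_A = (0.01095020/0.01123720 − 1)×1000 = (0.974460 − 1)×1000 = -25.540 permil
δ_B = (0.01118314/0.01123720 − 1)×1000 = (0.995189 − 1)×1000 = -4.811 permil
f_A = (δ_mix − δ_B)/(δ_A − δ_B) = (-13.42 − (-4.811))/(-25.540 − (-4.811))
f_A = -8.609 / -20.729 = 0.4153

0.415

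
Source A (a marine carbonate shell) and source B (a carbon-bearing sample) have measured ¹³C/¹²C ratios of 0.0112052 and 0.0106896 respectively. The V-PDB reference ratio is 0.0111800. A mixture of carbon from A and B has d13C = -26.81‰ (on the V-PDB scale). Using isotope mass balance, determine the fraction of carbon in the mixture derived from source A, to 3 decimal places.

δ_A = (0.0112052/0.0111800 − 1)×1000 = (1.002254 − 1)×1000 = 2.254‰
δ_B = (0.0106896/0.0111800 − 1)×1000 = (0.956136 − 1)×1000 = -43.864‰
f_A = (δ_mix − δ_B)/(δ_A − δ_B) = (-26.81 − (-43.864))/(2.254 − (-43.864))
f_A = 17.054 / 46.118 = 0.3698

0.370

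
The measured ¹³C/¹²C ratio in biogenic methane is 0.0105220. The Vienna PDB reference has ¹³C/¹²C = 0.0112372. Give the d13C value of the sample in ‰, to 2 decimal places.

d13C = (R_sample / R_standard − 1) × 1000
R_sample / R_standard = 0.0105220 / 0.0112372 = 0.936354
d13C = (0.936354 − 1) × 1000 = -63.646‰

-63.65‰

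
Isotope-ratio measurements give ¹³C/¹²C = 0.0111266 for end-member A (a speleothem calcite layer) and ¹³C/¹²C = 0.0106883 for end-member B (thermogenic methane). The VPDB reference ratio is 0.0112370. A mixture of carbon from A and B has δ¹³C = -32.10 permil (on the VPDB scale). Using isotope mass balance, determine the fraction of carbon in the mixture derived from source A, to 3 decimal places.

0.429

δ_A = (0.0111266/0.0112370 − 1)×1000 = (0.990175 − 1)×1000 = -9.825 permil
δ_B = (0.0106883/0.0112370 − 1)×1000 = (0.951170 − 1)×1000 = -48.830 permil
f_A = (δ_mix − δ_B)/(δ_A − δ_B) = (-32.10 − (-48.830))/(-9.825 − (-48.830))
f_A = 16.730 / 39.005 = 0.4289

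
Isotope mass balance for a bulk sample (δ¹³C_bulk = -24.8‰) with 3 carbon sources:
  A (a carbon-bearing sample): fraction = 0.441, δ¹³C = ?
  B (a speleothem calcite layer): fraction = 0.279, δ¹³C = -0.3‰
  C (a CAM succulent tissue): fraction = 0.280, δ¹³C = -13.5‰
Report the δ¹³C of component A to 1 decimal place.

Isotope mass balance: δ_bulk = Σ fᵢ·δᵢ.
-24.8 = 0.441×δ_A + 0.279×(-0.3) + 0.280×(-13.5)
0.441·δ_A = -24.8 − (-3.864) = -20.936
δ_A = -20.936 / 0.441 = -47.47‰

-47.5‰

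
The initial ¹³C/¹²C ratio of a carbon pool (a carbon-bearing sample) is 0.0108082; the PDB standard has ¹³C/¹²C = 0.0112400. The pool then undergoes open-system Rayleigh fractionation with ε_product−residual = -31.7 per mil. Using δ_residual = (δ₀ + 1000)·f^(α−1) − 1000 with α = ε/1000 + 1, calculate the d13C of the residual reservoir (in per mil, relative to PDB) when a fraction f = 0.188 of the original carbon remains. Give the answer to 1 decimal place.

13.9 per mil

δ₀ = (0.0108082/0.0112400 − 1)×1000 = (0.961584 − 1)×1000 = -38.416 per mil
α − 1 = ε/1000 = -0.0317
f^(α−1) = 0.188^(-0.0317) = 1.054409
δ_res = (-38.416 + 1000) × 1.054409 − 1000 = 1013.903 − 1000 = 13.90 per mil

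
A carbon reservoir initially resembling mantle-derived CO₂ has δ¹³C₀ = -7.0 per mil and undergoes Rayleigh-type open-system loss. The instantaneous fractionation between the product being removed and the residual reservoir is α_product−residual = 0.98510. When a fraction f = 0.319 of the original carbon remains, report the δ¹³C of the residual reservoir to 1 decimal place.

10.0 per mil

Rayleigh residual: δ_res = (δ₀ + 1000)·f^(α−1) − 1000
α − 1 = -0.01490
f^(α−1) = 0.319^(-0.01490) = 1.017170
δ_res = (-7.0 + 1000) × 1.017170 − 1000 = 1010.050 − 1000 = 10.05 per mil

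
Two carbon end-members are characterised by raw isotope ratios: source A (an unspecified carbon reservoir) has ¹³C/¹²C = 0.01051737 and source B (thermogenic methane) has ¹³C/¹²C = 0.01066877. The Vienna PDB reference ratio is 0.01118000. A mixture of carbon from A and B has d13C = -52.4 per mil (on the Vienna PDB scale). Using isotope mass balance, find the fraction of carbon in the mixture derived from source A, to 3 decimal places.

0.493

δ_A = (0.01051737/0.01118000 − 1)×1000 = (0.940731 − 1)×1000 = -59.269 per mil
δ_B = (0.01066877/0.01118000 − 1)×1000 = (0.954273 − 1)×1000 = -45.727 per mil
f_A = (δ_mix − δ_B)/(δ_A − δ_B) = (-52.4 − (-45.727))/(-59.269 − (-45.727))
f_A = -6.673 / -13.542 = 0.4927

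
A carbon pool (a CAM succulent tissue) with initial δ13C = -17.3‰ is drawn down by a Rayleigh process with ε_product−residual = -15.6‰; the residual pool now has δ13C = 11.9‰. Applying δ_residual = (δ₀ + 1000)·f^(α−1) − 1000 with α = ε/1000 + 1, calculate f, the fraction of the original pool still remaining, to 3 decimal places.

α − 1 = ε/1000 = -0.0156
(δ_res + 1000)/(δ₀ + 1000) = (11.9 + 1000)/(-17.3 + 1000) = 1011.9/982.7 = 1.029714
f = 1.029714^(1/-0.0156) = exp(ln(1.029714)/-0.0156) = exp(0.02928/-0.0156)
f = exp(-1.8770) = 0.1530

0.153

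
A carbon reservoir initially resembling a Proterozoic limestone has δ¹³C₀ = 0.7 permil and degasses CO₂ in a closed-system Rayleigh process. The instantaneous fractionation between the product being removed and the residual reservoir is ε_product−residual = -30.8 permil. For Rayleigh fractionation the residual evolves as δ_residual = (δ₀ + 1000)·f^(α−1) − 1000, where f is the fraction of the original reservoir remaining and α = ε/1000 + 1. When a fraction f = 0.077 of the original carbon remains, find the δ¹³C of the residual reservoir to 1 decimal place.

82.9 permil

Rayleigh residual: δ_res = (δ₀ + 1000)·f^(α−1) − 1000
α = ε/1000 + 1 = 0.96920, so α − 1 = -0.03080
f^(α−1) = 0.077^(-0.03080) = 1.082171
δ_res = (0.7 + 1000) × 1.082171 − 1000 = 1082.929 − 1000 = 82.93 permil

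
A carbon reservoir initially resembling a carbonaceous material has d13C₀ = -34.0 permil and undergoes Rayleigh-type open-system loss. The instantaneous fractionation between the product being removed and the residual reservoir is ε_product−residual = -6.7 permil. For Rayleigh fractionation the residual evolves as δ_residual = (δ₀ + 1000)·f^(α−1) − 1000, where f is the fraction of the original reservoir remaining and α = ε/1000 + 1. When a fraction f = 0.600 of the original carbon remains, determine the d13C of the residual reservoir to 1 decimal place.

-30.7 permil

Rayleigh residual: δ_res = (δ₀ + 1000)·f^(α−1) − 1000
α = ε/1000 + 1 = 0.99330, so α − 1 = -0.00670
f^(α−1) = 0.600^(-0.00670) = 1.003428
δ_res = (-34.0 + 1000) × 1.003428 − 1000 = 969.312 − 1000 = -30.69 permil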